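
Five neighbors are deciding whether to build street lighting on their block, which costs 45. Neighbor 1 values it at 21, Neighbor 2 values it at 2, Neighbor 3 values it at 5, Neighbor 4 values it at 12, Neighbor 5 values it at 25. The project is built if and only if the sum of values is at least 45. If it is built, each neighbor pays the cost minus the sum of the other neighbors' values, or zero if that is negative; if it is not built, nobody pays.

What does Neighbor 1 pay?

1

Total value 65 ≥ cost 45, so the project is built.
The other neighbors' values sum to 44.
Cost minus that sum is 45 - 44 = 1.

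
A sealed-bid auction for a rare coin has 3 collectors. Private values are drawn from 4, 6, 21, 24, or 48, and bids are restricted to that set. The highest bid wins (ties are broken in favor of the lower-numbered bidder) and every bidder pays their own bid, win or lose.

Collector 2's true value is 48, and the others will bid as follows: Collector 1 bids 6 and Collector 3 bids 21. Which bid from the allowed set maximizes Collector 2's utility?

21

Bid 4: loses but pays 4, utility -4.
Bid 6: loses but pays 6, utility -6.
Bid 21: wins, pays 21, utility 48 - 21 = 27.
Bid 24: wins, pays 24, utility 48 - 24 = 24.
Bid 48: wins, pays 48, utility 48 - 48 = 0.
The best choice is 21 with utility 27.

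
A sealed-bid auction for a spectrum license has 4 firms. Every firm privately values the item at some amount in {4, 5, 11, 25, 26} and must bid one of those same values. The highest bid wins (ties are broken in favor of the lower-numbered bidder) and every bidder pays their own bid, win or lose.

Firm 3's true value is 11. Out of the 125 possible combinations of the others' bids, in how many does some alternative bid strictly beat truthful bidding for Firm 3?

Others bid (4, 4, 4): truth gives 0; bid 5 gives 6 > 0. Violating.
Others bid (4, 4, 5): truth gives 0; bid 5 gives 6 > 0. Violating.
Others bid (4, 4, 25): truth gives -11; bid 4 gives -4 > -11. Violating.
Others bid (4, 4, 26): truth gives -11; bid 4 gives -4 > -11. Violating.
Others bid (4, 4, 11): truth gives 0; no alternative beats it.
Others bid (4, 5, 4): truth gives 0; no alternative beats it.
(Checking all 125 profiles: 115 have a profitable deviation, 10 do not.)

115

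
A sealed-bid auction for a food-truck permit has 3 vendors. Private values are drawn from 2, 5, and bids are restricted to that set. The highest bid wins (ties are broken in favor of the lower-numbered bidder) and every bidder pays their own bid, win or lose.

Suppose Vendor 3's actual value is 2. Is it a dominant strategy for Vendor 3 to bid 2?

Yes

Check each profile of the others' bids and compare truth against every alternative bid.
Others bid (2, 5): truth gives -2, best alternative gives -5.
Others bid (5, 2): truth gives -2, best alternative gives -5.
Others bid (5, 5): truth gives -2, best alternative gives -5.
Others bid (2, 2): truth gives -2, best alternative gives -3.
In every case the truthful bid is at least as good as any alternative, so it is a dominant strategy.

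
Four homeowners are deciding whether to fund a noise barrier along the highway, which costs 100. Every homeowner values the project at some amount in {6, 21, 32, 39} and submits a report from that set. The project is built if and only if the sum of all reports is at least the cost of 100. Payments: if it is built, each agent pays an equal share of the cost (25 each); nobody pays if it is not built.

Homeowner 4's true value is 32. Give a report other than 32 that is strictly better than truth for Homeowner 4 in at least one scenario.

Suppose Homeowner 1 reports 6, Homeowner 2 reports 21 and Homeowner 3 reports 39.
Report 32: project not built, utility 0.
Report 39: project built, pays 25, utility 32 - 25 = 7.
So reporting 39 beats truth here (7 > 0).

39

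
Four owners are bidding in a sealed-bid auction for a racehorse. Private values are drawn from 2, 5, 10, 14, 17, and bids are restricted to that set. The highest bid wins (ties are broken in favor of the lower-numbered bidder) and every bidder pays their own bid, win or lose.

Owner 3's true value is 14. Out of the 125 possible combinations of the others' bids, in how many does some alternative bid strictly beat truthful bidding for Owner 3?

101

Others bid (2, 2, 2): truth gives 0; bid 5 gives 9 > 0. Violating.
Others bid (2, 2, 5): truth gives 0; bid 5 gives 9 > 0. Violating.
Others bid (2, 2, 10): truth gives 0; bid 10 gives 4 > 0. Violating.
Others bid (2, 2, 17): truth gives -14; bid 2 gives -2 > -14. Violating.
Others bid (2, 2, 14): truth gives 0; no alternative beats it.
Others bid (2, 5, 14): truth gives 0; no alternative beats it.
(Checking all 125 profiles: 101 have a profitable deviation, 24 do not.)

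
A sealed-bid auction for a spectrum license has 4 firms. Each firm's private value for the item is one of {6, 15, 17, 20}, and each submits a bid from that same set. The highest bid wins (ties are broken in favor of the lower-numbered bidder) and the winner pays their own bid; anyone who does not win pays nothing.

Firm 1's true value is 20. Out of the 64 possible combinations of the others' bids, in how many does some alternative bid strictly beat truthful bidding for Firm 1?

Others bid (6, 6, 6): truth gives 0; bid 6 gives 14 > 0. Violating.
Others bid (6, 6, 15): truth gives 0; bid 15 gives 5 > 0. Violating.
Others bid (6, 6, 17): truth gives 0; bid 17 gives 3 > 0. Violating.
Others bid (6, 15, 6): truth gives 0; bid 15 gives 5 > 0. Violating.
Others bid (6, 6, 20): truth gives 0; no alternative beats it.
Others bid (6, 15, 20): truth gives 0; no alternative beats it.
(Checking all 64 profiles: 27 have a profitable deviation, 37 do not.)

27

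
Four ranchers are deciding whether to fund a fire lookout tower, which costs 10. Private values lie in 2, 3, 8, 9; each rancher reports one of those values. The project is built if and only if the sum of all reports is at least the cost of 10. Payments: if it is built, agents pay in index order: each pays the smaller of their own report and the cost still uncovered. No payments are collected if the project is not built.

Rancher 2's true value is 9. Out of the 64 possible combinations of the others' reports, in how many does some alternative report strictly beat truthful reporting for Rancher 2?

Others report (2, 2, 3): truth gives 1; report 3 gives 6 > 1. Violating.
Others report (2, 2, 8): truth gives 1; report 2 gives 7 > 1. Violating.
Others report (2, 2, 9): truth gives 1; report 2 gives 7 > 1. Violating.
Others report (2, 3, 2): truth gives 1; report 3 gives 6 > 1. Violating.
Others report (2, 2, 2): truth gives 1; no alternative beats it.
Others report (8, 2, 2): truth gives 7; no alternative beats it.
(Checking all 64 profiles: 31 have a profitable deviation, 33 do not.)

31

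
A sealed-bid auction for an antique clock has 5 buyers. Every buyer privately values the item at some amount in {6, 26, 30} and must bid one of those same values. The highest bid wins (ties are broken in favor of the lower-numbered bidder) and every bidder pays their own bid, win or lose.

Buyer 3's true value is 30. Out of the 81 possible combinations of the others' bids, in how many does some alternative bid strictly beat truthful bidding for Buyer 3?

Others bid (6, 6, 6, 6): truth gives 0; bid 26 gives 4 > 0. Violating.
Others bid (6, 6, 6, 26): truth gives 0; bid 26 gives 4 > 0. Violating.
Others bid (6, 6, 26, 6): truth gives 0; bid 26 gives 4 > 0. Violating.
Others bid (6, 6, 26, 26): truth gives 0; bid 26 gives 4 > 0. Violating.
Others bid (6, 6, 6, 30): truth gives 0; no alternative beats it.
Others bid (6, 6, 26, 30): truth gives 0; no alternative beats it.
(Checking all 81 profiles: 49 have a profitable deviation, 32 do not.)

49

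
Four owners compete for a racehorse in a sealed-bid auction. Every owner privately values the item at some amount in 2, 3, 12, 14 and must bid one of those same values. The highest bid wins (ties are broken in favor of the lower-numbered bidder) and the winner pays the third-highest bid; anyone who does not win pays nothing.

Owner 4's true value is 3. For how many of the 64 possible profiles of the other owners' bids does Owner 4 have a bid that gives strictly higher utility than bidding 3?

Others bid (2, 2, 3): truth gives 0; bid 12 gives 1 > 0. Violating.
Others bid (2, 2, 12): truth gives 0; bid 14 gives 1 > 0. Violating.
Others bid (2, 3, 2): truth gives 0; bid 12 gives 1 > 0. Violating.
Others bid (2, 12, 2): truth gives 0; bid 14 gives 1 > 0. Violating.
Others bid (2, 2, 2): truth gives 1; no alternative beats it.
Others bid (2, 2, 14): truth gives 0; no alternative beats it.
(Checking all 64 profiles: 6 have a profitable deviation, 58 do not.)

6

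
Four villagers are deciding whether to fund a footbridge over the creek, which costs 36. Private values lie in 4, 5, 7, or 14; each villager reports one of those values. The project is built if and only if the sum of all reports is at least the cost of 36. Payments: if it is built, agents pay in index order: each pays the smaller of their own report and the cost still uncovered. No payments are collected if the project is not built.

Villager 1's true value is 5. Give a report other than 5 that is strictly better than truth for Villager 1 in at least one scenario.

4

Suppose Villager 2 reports 4, Villager 3 reports 14 and Villager 4 reports 14.
Report 5: project built, pays 5, utility 5 - 5 = 0.
Report 4: project built, pays 4, utility 5 - 4 = 1.
So reporting 4 beats truth here (1 > 0).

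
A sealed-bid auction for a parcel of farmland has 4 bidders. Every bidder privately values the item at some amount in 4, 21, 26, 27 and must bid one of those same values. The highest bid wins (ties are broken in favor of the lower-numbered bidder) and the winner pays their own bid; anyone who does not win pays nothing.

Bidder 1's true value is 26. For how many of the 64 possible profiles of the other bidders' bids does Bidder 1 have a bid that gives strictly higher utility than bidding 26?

Others bid (4, 4, 4): truth gives 0; bid 4 gives 22 > 0. Violating.
Others bid (4, 4, 21): truth gives 0; bid 21 gives 5 > 0. Violating.
Others bid (4, 21, 4): truth gives 0; bid 21 gives 5 > 0. Violating.
Others bid (4, 21, 21): truth gives 0; bid 21 gives 5 > 0. Violating.
Others bid (4, 4, 26): truth gives 0; no alternative beats it.
Others bid (4, 4, 27): truth gives 0; no alternative beats it.
(Checking all 64 profiles: 8 have a profitable deviation, 56 do not.)

8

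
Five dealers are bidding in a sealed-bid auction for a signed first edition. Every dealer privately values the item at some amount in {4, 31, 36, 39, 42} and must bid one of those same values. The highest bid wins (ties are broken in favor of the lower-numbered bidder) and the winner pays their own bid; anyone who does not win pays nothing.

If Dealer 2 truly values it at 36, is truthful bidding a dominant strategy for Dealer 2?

Consider the case where Dealer 1 bids 4, Dealer 3 bids 4, Dealer 4 bids 4 and Dealer 5 bids 4.
Truthful bid 36: wins, pays 36, utility 36 - 36 = 0.
Bid 31 instead: wins, pays 31, utility 36 - 31 = 5.
Since 5 > 0, bidding 31 is strictly better here, so truthful bidding is not dominant.

No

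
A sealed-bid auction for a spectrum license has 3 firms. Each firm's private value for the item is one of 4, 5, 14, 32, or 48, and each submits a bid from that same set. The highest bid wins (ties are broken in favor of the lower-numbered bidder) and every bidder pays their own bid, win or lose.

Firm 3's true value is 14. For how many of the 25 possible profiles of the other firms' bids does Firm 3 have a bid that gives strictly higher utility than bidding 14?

Others bid (4, 4): truth gives 0; bid 5 gives 9 > 0. Violating.
Others bid (4, 14): truth gives -14; bid 4 gives -4 > -14. Violating.
Others bid (4, 32): truth gives -14; bid 4 gives -4 > -14. Violating.
Others bid (4, 48): truth gives -14; bid 4 gives -4 > -14. Violating.
Others bid (4, 5): truth gives 0; no alternative beats it.
Others bid (5, 4): truth gives 0; no alternative beats it.
(Checking all 25 profiles: 22 have a profitable deviation, 3 do not.)

22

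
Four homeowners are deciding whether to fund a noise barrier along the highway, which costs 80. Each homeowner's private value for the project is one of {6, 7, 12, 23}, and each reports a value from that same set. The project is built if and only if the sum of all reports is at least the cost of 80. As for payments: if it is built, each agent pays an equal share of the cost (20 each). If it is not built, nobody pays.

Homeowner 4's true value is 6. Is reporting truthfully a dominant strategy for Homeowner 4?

Check each profile of the others' reports and compare truth against every alternative report.
Others report (6, 6, 6): truth gives 0, best alternative gives 0.
Others report (6, 6, 7): truth gives 0, best alternative gives 0.
Others report (6, 6, 12): truth gives 0, best alternative gives 0.
Others report (6, 6, 23): truth gives 0, best alternative gives 0.
Others report (6, 7, 6): truth gives 0, best alternative gives 0.
Others report (6, 7, 7): truth gives 0, best alternative gives 0.
(Remaining 58 profiles checked similarly; truth is weakly best in each.)
In every case the truthful report is at least as good as any alternative, so it is a dominant strategy.

Yes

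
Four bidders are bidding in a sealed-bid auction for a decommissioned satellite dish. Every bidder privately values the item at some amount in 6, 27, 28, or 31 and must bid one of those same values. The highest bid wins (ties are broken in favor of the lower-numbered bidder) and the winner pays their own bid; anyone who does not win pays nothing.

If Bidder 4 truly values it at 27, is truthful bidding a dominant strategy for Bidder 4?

Check each profile of the others' bids and compare truth against every alternative bid.
Others bid (6, 6, 6): truth gives 0, best alternative gives 0.
Others bid (6, 6, 27): truth gives 0, best alternative gives 0.
Others bid (6, 6, 28): truth gives 0, best alternative gives 0.
Others bid (6, 6, 31): truth gives 0, best alternative gives 0.
Others bid (6, 27, 6): truth gives 0, best alternative gives 0.
Others bid (6, 27, 27): truth gives 0, best alternative gives 0.
(Remaining 58 profiles checked similarly; truth is weakly best in each.)
In every case the truthful bid is at least as good as any alternative, so it is a dominant strategy.

Yes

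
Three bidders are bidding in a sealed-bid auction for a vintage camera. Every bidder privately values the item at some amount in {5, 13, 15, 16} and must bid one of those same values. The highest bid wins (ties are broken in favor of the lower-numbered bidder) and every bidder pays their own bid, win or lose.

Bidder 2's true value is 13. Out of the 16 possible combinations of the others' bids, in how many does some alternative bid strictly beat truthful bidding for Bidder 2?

14

Others bid (5, 15): truth gives -13; bid 15 gives -2 > -13. Violating.
Others bid (5, 16): truth gives -13; bid 16 gives -3 > -13. Violating.
Others bid (13, 5): truth gives -13; bid 15 gives -2 > -13. Violating.
Others bid (13, 13): truth gives -13; bid 15 gives -2 > -13. Violating.
Others bid (5, 5): truth gives 0; no alternative beats it.
Others bid (5, 13): truth gives 0; no alternative beats it.
(Checking all 16 profiles: 14 have a profitable deviation, 2 do not.)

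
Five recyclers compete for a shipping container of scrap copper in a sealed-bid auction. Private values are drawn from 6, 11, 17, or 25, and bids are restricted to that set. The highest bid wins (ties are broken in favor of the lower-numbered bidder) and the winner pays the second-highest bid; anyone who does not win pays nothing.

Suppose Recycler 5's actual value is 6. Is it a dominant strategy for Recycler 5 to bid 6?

Yes

Check each profile of the others' bids and compare truth against every alternative bid.
Others bid (6, 6, 6, 6): truth gives 0, best alternative gives 0.
Others bid (6, 6, 6, 11): truth gives 0, best alternative gives 0.
Others bid (6, 6, 6, 17): truth gives 0, best alternative gives 0.
Others bid (6, 6, 6, 25): truth gives 0, best alternative gives 0.
Others bid (6, 6, 11, 6): truth gives 0, best alternative gives 0.
Others bid (6, 6, 11, 11): truth gives 0, best alternative gives 0.
(Remaining 250 profiles checked similarly; truth is weakly best in each.)
In every case the truthful bid is at least as good as any alternative, so it is a dominant strategy.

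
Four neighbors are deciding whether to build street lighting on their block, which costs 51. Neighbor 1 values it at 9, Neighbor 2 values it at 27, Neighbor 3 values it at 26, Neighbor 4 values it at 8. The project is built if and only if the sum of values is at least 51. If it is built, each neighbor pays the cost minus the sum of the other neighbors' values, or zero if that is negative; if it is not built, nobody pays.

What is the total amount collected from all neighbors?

Total value 70 ≥ cost 51, so it is built.
Neighbor 1: others sum to 61; max(0, 51 - 61) = 0.
Neighbor 2: others sum to 43; max(0, 51 - 43) = 8.
Neighbor 3: others sum to 44; max(0, 51 - 44) = 7.
Neighbor 4: others sum to 62; max(0, 51 - 62) = 0.
Total collected = 0 + 8 + 7 + 0 = 15.

15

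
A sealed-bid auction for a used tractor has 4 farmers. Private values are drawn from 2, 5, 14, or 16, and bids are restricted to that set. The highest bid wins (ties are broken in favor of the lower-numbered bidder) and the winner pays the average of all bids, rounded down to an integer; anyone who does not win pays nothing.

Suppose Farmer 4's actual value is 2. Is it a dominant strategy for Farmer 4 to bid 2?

Yes

Check each profile of the others' bids and compare truth against every alternative bid.
Others bid (2, 2, 2): truth gives 0, best alternative gives 0.
Others bid (2, 2, 5): truth gives 0, best alternative gives 0.
Others bid (2, 2, 14): truth gives 0, best alternative gives 0.
Others bid (2, 2, 16): truth gives 0, best alternative gives 0.
Others bid (2, 5, 2): truth gives 0, best alternative gives 0.
Others bid (2, 5, 5): truth gives 0, best alternative gives 0.
(Remaining 58 profiles checked similarly; truth is weakly best in each.)
In every case the truthful bid is at least as good as any alternative, so it is a dominant strategy.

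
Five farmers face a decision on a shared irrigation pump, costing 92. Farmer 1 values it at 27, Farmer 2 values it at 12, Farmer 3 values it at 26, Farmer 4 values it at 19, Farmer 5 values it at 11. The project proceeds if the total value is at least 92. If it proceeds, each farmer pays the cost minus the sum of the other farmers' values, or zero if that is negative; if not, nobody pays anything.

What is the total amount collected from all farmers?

80

Total value 95 ≥ cost 92, so it is built.
Farmer 1: others sum to 68; max(0, 92 - 68) = 24.
Farmer 2: others sum to 83; max(0, 92 - 83) = 9.
Farmer 3: others sum to 69; max(0, 92 - 69) = 23.
Farmer 4: others sum to 76; max(0, 92 - 76) = 16.
Farmer 5: others sum to 84; max(0, 92 - 84) = 8.
Total collected = 24 + 9 + 23 + 16 + 8 = 80.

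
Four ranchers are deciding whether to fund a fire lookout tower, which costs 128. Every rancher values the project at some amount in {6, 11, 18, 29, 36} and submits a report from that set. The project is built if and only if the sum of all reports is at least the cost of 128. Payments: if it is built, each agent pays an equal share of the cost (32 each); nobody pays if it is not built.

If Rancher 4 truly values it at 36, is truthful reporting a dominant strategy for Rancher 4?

Yes

Check each profile of the others' reports and compare truth against every alternative report.
Others report (29, 29, 36): truth gives 4, best alternative gives 0.
Others report (29, 36, 29): truth gives 4, best alternative gives 0.
Others report (36, 29, 29): truth gives 4, best alternative gives 0.
Others report (29, 36, 36): truth gives 4, best alternative gives 4.
Others report (36, 29, 36): truth gives 4, best alternative gives 4.
Others report (36, 36, 29): truth gives 4, best alternative gives 4.
(Remaining 119 profiles checked similarly; truth is weakly best in each.)
In every case the truthful report is at least as good as any alternative, so it is a dominant strategy.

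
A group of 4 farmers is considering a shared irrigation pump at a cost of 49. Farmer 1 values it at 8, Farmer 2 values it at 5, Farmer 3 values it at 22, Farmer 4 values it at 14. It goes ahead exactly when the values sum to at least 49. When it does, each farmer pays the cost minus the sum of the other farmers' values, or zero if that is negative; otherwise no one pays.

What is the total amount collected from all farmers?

49

Total value 49 ≥ cost 49, so it is built.
Farmer 1: others sum to 41; max(0, 49 - 41) = 8.
Farmer 2: others sum to 44; max(0, 49 - 44) = 5.
Farmer 3: others sum to 27; max(0, 49 - 27) = 22.
Farmer 4: others sum to 35; max(0, 49 - 35) = 14.
Total collected = 8 + 5 + 22 + 14 = 49.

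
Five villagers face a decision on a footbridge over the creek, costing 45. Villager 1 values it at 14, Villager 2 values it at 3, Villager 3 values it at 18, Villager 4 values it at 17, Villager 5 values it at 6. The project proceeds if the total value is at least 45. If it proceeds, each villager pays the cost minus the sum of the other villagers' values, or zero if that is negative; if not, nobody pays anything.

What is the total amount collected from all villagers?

Total value 58 ≥ cost 45, so it is built.
Villager 1: others sum to 44; max(0, 45 - 44) = 1.
Villager 2: others sum to 55; max(0, 45 - 55) = 0.
Villager 3: others sum to 40; max(0, 45 - 40) = 5.
Villager 4: others sum to 41; max(0, 45 - 41) = 4.
Villager 5: others sum to 52; max(0, 45 - 52) = 0.
Total collected = 1 + 0 + 5 + 4 + 0 = 10.

10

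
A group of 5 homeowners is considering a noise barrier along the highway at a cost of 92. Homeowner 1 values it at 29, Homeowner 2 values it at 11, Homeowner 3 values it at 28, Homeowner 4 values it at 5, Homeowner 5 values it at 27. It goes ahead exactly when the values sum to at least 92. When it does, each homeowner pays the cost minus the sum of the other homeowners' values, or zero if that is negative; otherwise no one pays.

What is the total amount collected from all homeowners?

Total value 100 ≥ cost 92, so it is built.
Homeowner 1: others sum to 71; max(0, 92 - 71) = 21.
Homeowner 2: others sum to 89; max(0, 92 - 89) = 3.
Homeowner 3: others sum to 72; max(0, 92 - 72) = 20.
Homeowner 4: others sum to 95; max(0, 92 - 95) = 0.
Homeowner 5: others sum to 73; max(0, 92 - 73) = 19.
Total collected = 21 + 3 + 20 + 0 + 19 = 63.

63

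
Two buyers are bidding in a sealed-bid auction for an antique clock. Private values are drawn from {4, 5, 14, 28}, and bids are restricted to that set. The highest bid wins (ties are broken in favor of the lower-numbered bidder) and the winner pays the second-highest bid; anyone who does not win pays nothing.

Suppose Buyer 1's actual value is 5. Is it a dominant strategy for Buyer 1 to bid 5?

Check each profile of the others' bids and compare truth against every alternative bid.
Others bid (4): truth gives 1, best alternative gives 1.
Others bid (5): truth gives 0, best alternative gives 0.
Others bid (14): truth gives 0, best alternative gives 0.
Others bid (28): truth gives 0, best alternative gives 0.
In every case the truthful bid is at least as good as any alternative, so it is a dominant strategy.

Yes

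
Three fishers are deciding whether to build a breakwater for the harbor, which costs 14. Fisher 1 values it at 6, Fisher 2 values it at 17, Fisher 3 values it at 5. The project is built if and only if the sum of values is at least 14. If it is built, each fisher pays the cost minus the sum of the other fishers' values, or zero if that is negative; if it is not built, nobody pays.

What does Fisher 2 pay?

3

Total value 28 ≥ cost 14, so the project is built.
The other fishers' values sum to 11.
Cost minus that sum is 14 - 11 = 3.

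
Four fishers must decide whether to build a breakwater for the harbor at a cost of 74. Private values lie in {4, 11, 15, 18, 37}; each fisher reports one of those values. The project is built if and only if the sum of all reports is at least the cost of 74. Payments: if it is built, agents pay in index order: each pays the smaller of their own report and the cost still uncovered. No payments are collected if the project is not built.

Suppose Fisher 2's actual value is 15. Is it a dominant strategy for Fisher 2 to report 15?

No

Consider the case where Fisher 1 reports 4, Fisher 3 reports 37 and Fisher 4 reports 37.
Truthful report 15: project built, pays 15, utility 15 - 15 = 0.
Report 4 instead: project built, pays 4, utility 15 - 4 = 11.
Since 11 > 0, reporting 4 is strictly better here, so truthful reporting is not dominant.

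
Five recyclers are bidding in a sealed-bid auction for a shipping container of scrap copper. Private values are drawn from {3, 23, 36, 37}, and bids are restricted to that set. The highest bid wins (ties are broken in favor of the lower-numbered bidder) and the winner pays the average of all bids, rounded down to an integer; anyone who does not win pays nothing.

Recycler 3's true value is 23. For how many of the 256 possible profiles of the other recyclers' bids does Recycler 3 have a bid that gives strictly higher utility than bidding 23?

36

Others bid (3, 3, 3, 36): truth gives 0; bid 36 gives 7 > 0. Violating.
Others bid (3, 3, 3, 37): truth gives 0; bid 37 gives 7 > 0. Violating.
Others bid (3, 3, 23, 36): truth gives 0; bid 36 gives 3 > 0. Violating.
Others bid (3, 3, 23, 37): truth gives 0; bid 37 gives 3 > 0. Violating.
Others bid (3, 3, 3, 3): truth gives 16; no alternative beats it.
Others bid (3, 3, 3, 23): truth gives 12; no alternative beats it.
(Checking all 256 profiles: 36 have a profitable deviation, 220 do not.)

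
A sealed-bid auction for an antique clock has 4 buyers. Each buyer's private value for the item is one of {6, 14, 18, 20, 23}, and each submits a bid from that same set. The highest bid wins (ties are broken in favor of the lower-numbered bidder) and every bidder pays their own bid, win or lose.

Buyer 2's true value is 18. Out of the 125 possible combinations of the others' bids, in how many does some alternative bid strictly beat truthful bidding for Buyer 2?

Others bid (6, 6, 6): truth gives 0; bid 14 gives 4 > 0. Violating.
Others bid (6, 6, 14): truth gives 0; bid 14 gives 4 > 0. Violating.
Others bid (6, 6, 20): truth gives -18; bid 20 gives -2 > -18. Violating.
Others bid (6, 6, 23): truth gives -18; bid 23 gives -5 > -18. Violating.
Others bid (6, 6, 18): truth gives 0; no alternative beats it.
Others bid (6, 14, 18): truth gives 0; no alternative beats it.
(Checking all 125 profiles: 111 have a profitable deviation, 14 do not.)

111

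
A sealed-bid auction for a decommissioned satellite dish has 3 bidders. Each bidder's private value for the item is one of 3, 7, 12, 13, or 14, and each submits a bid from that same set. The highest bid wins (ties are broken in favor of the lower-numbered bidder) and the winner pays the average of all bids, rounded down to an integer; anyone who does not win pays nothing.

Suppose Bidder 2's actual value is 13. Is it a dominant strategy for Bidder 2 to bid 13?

No

Consider the case where Bidder 1 bids 3 and Bidder 3 bids 3.
Truthful bid 13: wins, pays 6, utility 13 - 6 = 7.
Bid 7 instead: wins, pays 4, utility 13 - 4 = 9.
Since 9 > 7, bidding 7 is strictly better here, so truthful bidding is not dominant.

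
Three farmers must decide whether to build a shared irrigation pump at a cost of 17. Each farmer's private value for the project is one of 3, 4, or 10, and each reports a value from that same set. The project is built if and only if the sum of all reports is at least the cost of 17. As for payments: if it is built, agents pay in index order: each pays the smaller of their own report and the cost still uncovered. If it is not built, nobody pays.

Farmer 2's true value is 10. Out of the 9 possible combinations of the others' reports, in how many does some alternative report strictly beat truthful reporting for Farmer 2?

Others report (3, 10): truth gives 0; report 4 gives 6 > 0. Violating.
Others report (4, 10): truth gives 0; report 3 gives 7 > 0. Violating.
Others report (10, 3): truth gives 3; report 4 gives 6 > 3. Violating.
Others report (10, 4): truth gives 3; report 3 gives 7 > 3. Violating.
Others report (3, 3): truth gives 0; no alternative beats it.
Others report (3, 4): truth gives 0; no alternative beats it.
(Checking all 9 profiles: 5 have a profitable deviation, 4 do not.)

5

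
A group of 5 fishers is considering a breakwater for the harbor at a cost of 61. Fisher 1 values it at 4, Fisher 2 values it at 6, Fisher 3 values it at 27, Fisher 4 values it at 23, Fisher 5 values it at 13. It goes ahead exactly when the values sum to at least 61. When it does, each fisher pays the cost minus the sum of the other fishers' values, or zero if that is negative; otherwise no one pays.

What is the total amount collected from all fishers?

Total value 73 ≥ cost 61, so it is built.
Fisher 1: others sum to 69; max(0, 61 - 69) = 0.
Fisher 2: others sum to 67; max(0, 61 - 67) = 0.
Fisher 3: others sum to 46; max(0, 61 - 46) = 15.
Fisher 4: others sum to 50; max(0, 61 - 50) = 11.
Fisher 5: others sum to 60; max(0, 61 - 60) = 1.
Total collected = 0 + 0 + 15 + 11 + 1 = 27.

27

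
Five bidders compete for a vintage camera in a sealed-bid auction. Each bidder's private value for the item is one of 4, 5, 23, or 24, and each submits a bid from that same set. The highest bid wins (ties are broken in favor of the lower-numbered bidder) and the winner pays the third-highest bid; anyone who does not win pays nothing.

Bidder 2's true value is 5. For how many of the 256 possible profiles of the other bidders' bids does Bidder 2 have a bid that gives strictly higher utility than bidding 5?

Others bid (4, 4, 4, 23): truth gives 0; bid 23 gives 1 > 0. Violating.
Others bid (4, 4, 4, 24): truth gives 0; bid 24 gives 1 > 0. Violating.
Others bid (4, 4, 23, 4): truth gives 0; bid 23 gives 1 > 0. Violating.
Others bid (4, 4, 24, 4): truth gives 0; bid 24 gives 1 > 0. Violating.
Others bid (4, 4, 4, 4): truth gives 1; no alternative beats it.
Others bid (4, 4, 4, 5): truth gives 1; no alternative beats it.
(Checking all 256 profiles: 8 have a profitable deviation, 248 do not.)

8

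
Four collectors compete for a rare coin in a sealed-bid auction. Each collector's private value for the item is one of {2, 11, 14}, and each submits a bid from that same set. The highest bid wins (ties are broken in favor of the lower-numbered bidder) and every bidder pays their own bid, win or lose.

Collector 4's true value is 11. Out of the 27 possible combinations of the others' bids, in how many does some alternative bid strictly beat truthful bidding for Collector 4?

26

Others bid (2, 2, 11): truth gives -11; bid 2 gives -2 > -11. Violating.
Others bid (2, 2, 14): truth gives -11; bid 2 gives -2 > -11. Violating.
Others bid (2, 11, 2): truth gives -11; bid 2 gives -2 > -11. Violating.
Others bid (2, 11, 11): truth gives -11; bid 2 gives -2 > -11. Violating.
Others bid (2, 2, 2): truth gives 0; no alternative beats it.
(Checking all 27 profiles: 26 have a profitable deviation, 1 does not.)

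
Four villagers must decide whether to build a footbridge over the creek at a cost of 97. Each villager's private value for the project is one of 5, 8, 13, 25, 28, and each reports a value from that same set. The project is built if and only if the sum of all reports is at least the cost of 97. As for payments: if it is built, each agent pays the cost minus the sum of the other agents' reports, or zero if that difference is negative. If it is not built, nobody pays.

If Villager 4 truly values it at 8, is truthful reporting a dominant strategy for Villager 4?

Check each profile of the others' reports and compare truth against every alternative report.
Others report (5, 5, 5): truth gives 0, best alternative gives 0.
Others report (5, 5, 8): truth gives 0, best alternative gives 0.
Others report (5, 5, 13): truth gives 0, best alternative gives 0.
Others report (5, 5, 25): truth gives 0, best alternative gives 0.
Others report (5, 5, 28): truth gives 0, best alternative gives 0.
Others report (5, 8, 5): truth gives 0, best alternative gives 0.
(Remaining 119 profiles checked similarly; truth is weakly best in each.)
In every case the truthful report is at least as good as any alternative, so it is a dominant strategy.

Yes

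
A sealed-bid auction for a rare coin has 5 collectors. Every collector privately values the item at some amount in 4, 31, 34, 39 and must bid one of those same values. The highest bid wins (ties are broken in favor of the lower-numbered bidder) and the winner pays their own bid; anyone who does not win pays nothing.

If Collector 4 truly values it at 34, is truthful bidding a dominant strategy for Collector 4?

Consider the case where Collector 1 bids 4, Collector 2 bids 4, Collector 3 bids 4 and Collector 5 bids 4.
Truthful bid 34: wins, pays 34, utility 34 - 34 = 0.
Bid 31 instead: wins, pays 31, utility 34 - 31 = 3.
Since 3 > 0, bidding 31 is strictly better here, so truthful bidding is not dominant.

No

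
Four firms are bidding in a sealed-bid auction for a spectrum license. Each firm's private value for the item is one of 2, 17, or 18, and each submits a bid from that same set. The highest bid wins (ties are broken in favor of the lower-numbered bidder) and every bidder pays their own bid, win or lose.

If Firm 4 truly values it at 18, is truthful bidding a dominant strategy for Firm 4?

No

Consider the case where Firm 1 bids 2, Firm 2 bids 2 and Firm 3 bids 2.
Truthful bid 18: wins, pays 18, utility 18 - 18 = 0.
Bid 17 instead: wins, pays 17, utility 18 - 17 = 1.
Since 1 > 0, bidding 17 is strictly better here, so truthful bidding is not dominant.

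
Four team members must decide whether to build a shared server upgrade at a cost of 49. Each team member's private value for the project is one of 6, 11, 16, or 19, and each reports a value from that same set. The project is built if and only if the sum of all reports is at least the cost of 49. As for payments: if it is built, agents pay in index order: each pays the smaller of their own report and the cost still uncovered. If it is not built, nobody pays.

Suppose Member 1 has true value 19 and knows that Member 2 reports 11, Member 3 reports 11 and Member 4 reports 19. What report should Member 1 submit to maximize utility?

Report 6: project not built, utility 0.
Report 11: project built, pays 11, utility 19 - 11 = 8.
Report 16: project built, pays 16, utility 19 - 16 = 3.
Report 19: project built, pays 19, utility 19 - 19 = 0.
The best choice is 11 with utility 8.

11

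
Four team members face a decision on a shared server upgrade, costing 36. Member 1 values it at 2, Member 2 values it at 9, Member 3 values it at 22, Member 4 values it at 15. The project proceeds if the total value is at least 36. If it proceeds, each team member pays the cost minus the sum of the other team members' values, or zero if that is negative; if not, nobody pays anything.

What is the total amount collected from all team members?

13

Total value 48 ≥ cost 36, so it is built.
Member 1: others sum to 46; max(0, 36 - 46) = 0.
Member 2: others sum to 39; max(0, 36 - 39) = 0.
Member 3: others sum to 26; max(0, 36 - 26) = 10.
Member 4: others sum to 33; max(0, 36 - 33) = 3.
Total collected = 0 + 0 + 10 + 3 = 13.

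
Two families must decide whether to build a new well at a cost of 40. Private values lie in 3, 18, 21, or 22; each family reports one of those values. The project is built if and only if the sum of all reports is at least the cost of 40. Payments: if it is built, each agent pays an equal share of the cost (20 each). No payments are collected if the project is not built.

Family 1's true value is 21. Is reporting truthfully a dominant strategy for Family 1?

Consider the case where Family 2 reports 18.
Truthful report 21: project not built, utility 0.
Report 22 instead: project built, pays 20, utility 21 - 20 = 1.
Since 1 > 0, reporting 22 is strictly better here, so truthful reporting is not dominant.

No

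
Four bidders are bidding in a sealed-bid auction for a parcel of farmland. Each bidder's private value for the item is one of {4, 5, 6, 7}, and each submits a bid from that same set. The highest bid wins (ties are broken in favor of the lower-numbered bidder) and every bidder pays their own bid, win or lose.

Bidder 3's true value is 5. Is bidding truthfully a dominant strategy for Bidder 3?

Consider the case where Bidder 1 bids 4, Bidder 2 bids 4 and Bidder 4 bids 6.
Truthful bid 5: loses but pays 5, utility -5.
Bid 4 instead: loses but pays 4, utility -4.
Since -4 > -5, bidding 4 is strictly better here, so truthful bidding is not dominant.

No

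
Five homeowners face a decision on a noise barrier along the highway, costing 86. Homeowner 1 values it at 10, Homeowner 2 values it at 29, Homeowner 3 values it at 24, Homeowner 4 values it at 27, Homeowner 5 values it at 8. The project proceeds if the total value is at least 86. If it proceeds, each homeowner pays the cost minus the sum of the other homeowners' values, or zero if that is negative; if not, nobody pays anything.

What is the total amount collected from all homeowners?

Total value 98 ≥ cost 86, so it is built.
Homeowner 1: others sum to 88; max(0, 86 - 88) = 0.
Homeowner 2: others sum to 69; max(0, 86 - 69) = 17.
Homeowner 3: others sum to 74; max(0, 86 - 74) = 12.
Homeowner 4: others sum to 71; max(0, 86 - 71) = 15.
Homeowner 5: others sum to 90; max(0, 86 - 90) = 0.
Total collected = 0 + 17 + 12 + 15 + 0 = 44.

44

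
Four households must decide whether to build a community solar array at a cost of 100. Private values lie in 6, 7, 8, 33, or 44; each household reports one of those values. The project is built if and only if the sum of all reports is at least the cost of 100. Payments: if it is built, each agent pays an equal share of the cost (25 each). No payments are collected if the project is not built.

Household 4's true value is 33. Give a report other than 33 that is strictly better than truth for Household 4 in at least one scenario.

Suppose Household 1 reports 6, Household 2 reports 6 and Household 3 reports 44.
Report 33: project not built, utility 0.
Report 44: project built, pays 25, utility 33 - 25 = 8.
So reporting 44 beats truth here (8 > 0).

44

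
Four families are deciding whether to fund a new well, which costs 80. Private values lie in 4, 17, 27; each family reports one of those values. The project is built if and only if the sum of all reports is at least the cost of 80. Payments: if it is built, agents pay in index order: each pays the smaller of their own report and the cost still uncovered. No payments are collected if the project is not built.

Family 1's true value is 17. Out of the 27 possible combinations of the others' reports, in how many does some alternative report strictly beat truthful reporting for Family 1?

Others report (27, 27, 27): truth gives 0; report 4 gives 13 > 0. Violating.
Others report (4, 4, 4): truth gives 0; no alternative beats it.
Others report (4, 4, 17): truth gives 0; no alternative beats it.
(Checking all 27 profiles: 1 has a profitable deviation, 26 do not.)

1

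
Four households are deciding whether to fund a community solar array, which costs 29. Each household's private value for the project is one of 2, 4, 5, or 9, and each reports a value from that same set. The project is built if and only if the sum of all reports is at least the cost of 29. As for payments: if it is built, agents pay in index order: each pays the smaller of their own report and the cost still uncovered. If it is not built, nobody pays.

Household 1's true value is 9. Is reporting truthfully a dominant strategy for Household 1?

Consider the case where Household 2 reports 9, Household 3 reports 9 and Household 4 reports 9.
Truthful report 9: project built, pays 9, utility 9 - 9 = 0.
Report 2 instead: project built, pays 2, utility 9 - 2 = 7.
Since 7 > 0, reporting 2 is strictly better here, so truthful reporting is not dominant.

No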